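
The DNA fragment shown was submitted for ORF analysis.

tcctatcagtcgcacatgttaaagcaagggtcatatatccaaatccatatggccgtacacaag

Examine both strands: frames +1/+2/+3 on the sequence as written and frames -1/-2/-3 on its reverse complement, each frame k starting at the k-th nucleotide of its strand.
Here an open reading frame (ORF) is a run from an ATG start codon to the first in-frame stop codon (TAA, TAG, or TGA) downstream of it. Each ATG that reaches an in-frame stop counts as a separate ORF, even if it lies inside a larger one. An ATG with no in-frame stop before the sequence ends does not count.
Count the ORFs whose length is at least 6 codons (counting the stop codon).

1

Reverse complement (5'→3'): CTTGTGTACGGCCATATGGATTTGGATATATGACCCTTGCTTTAACATGTGCGACTGATAGGA
Frame +1: TCC TAT CAG TCG CAC ATG TTA AAG CAA GGG TCA TAT ATC CAA ATC CAT ATG GCC GTA CAC AAG — no ATG→stop ORF.
Frame +2: CCT ATC AGT CGC ACA TGT TAA AGC AAG GGT CAT ATA TCC AAA TCC ATA TGG CCG TAC ACA — no ATG→stop ORF.
Frame +3: CTA TCA GTC GCA CAT GTT AAA GCA AGG GTC ATA TAT CCA AAT CCA TAT GGC CGT ACA CAA — no ATG→stop ORF.
Frame -1: CTT GTG TAC GGC CAT ATG GAT TTG GAT ATA TGA CCC TTG CTT TAA CAT GTG CGA CTG ATA GGA — ATG at 16, stop TGA at 31 → 18 nt.
Frame -2: TTG TGT ACG GCC ATA TGG ATT TGG ATA TAT GAC CCT TGC TTT AAC ATG TGC GAC TGA TAG — ATG at 47, stop TGA at 56 → 12 nt.
Frame -3: TGT GTA CGG CCA TAT GGA TTT GGA TAT ATG ACC CTT GCT TTA ACA TGT GCG ACT GAT AGG — no ATG→stop ORF.
ORFs ≥ 6 codons: frame -1 16–33 (6 codons). Count = 1.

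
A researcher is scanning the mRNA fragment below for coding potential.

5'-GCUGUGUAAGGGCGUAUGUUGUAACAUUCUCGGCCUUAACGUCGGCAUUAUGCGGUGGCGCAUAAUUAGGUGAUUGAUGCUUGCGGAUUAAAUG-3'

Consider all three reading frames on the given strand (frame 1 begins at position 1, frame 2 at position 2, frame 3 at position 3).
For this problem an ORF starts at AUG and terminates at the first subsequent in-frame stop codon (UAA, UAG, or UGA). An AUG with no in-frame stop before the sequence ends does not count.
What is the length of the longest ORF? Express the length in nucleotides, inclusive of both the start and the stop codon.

Frame 1: GCU GUG UAA GGG CGU AUG UUG UAA CAU UCU CGG CCU UAA CGU CGG CAU UAU GCG GUG GCG CAU AAU UAG GUG AUU GAU GCU UGC GGA UUA AAU — AUG at 16, stop UAA at 22 → 9 nt.
Frame 2: CUG UGU AAG GGC GUA UGU UGU AAC AUU CUC GGC CUU AAC GUC GGC AUU AUG CGG UGG CGC AUA AUU AGG UGA UUG AUG CUU GCG GAU UAA AUG — AUG at 50, stop UGA at 71 → 24 nt; AUG at 77, stop UAA at 89 → 15 nt.
Frame 3: UGU GUA AGG GCG UAU GUU GUA ACA UUC UCG GCC UUA ACG UCG GCA UUA UGC GGU GGC GCA UAA UUA GGU GAU UGA UGC UUG CGG AUU AAA — no AUG→stop ORF.
Longest: frame 2, positions 50–73, 24 nt = 8 codons = 7 aa. → 24 nucleotides.

24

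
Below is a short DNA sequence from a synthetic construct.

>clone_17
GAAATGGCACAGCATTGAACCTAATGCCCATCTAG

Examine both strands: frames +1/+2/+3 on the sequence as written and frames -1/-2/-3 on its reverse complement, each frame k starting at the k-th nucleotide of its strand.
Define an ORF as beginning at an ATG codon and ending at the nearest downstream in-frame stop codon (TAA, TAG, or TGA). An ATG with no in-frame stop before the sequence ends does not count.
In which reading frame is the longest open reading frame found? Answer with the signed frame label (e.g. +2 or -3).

+1

Reverse complement (5'→3'): CTAGATGGGCATTAGGTTCAATGCTGTGCCATTTC
Frame +1: GAA ATG GCA CAG CAT TGA ACC TAA TGC CCA TCT — ATG at 4, stop TGA at 16 → 15 nt.
Frame +2: AAA TGG CAC AGC ATT GAA CCT AAT GCC CAT CTA — no ATG→stop ORF.
Frame +3: AAT GGC ACA GCA TTG AAC CTA ATG CCC ATC TAG — ATG at 24, stop TAG at 33 → 12 nt.
Frame -1: CTA GAT GGG CAT TAG GTT CAA TGC TGT GCC ATT — no ATG→stop ORF.
Frame -2: TAG ATG GGC ATT AGG TTC AAT GCT GTG CCA TTT — no ATG→stop ORF.
Frame -3: AGA TGG GCA TTA GGT TCA ATG CTG TGC CAT TTC — no ATG→stop ORF.
Longest ORF is 15 nt in frame +1 (positions 4–18).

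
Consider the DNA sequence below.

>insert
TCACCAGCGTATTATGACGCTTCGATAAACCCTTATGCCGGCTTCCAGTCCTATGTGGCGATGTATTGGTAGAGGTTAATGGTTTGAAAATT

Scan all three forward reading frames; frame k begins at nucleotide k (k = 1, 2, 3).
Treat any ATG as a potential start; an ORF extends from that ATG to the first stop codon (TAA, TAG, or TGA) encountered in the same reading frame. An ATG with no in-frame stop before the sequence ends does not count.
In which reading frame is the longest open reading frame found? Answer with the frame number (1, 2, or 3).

2

Frame 1: TCA CCA GCG TAT TAT GAC GCT TCG ATA AAC CCT TAT GCC GGC TTC CAG TCC TAT GTG GCG ATG TAT TGG TAG AGG TTA ATG GTT TGA AAA — ATG at 61, stop TAG at 70 → 12 nt; ATG at 79, stop TGA at 85 → 9 nt.
Frame 2: CAC CAG CGT ATT ATG ACG CTT CGA TAA ACC CTT ATG CCG GCT TCC AGT CCT ATG TGG CGA TGT ATT GGT AGA GGT TAA TGG TTT GAA AAT — ATG at 14, stop TAA at 26 → 15 nt; ATG at 35, stop TAA at 77 → 45 nt; ATG at 53, stop TAA at 77 → 27 nt.
Frame 3: ACC AGC GTA TTA TGA CGC TTC GAT AAA CCC TTA TGC CGG CTT CCA GTC CTA TGT GGC GAT GTA TTG GTA GAG GTT AAT GGT TTG AAA ATT — no ATG→stop ORF.
Longest ORF is 45 nt in frame 2 (positions 35–79).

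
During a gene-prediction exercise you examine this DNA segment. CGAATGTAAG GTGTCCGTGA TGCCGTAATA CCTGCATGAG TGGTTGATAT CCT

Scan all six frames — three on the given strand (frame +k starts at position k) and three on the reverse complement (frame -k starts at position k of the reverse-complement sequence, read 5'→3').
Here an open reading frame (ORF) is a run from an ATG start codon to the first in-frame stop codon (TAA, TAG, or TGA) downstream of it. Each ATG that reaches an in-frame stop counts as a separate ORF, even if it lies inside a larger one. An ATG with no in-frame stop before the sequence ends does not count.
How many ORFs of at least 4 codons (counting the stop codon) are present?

1

Reverse complement (5'→3'): AGGATATCAACCACTCATGCAGGTATTACGGCATCACGGACACCTTACATTCG
Frame +1: CGA ATG TAA GGT GTC CGT GAT GCC GTA ATA CCT GCA TGA GTG GTT GAT ATC — ATG at 4, stop TAA at 7 → 6 nt.
Frame +2: GAA TGT AAG GTG TCC GTG ATG CCG TAA TAC CTG CAT GAG TGG TTG ATA TCC — ATG at 20, stop TAA at 26 → 9 nt.
Frame +3: AAT GTA AGG TGT CCG TGA TGC CGT AAT ACC TGC ATG AGT GGT TGA TAT CCT — ATG at 36, stop TGA at 45 → 12 nt.
Frame -1: AGG ATA TCA ACC ACT CAT GCA GGT ATT ACG GCA TCA CGG ACA CCT TAC ATT — no ATG→stop ORF.
Frame -2: GGA TAT CAA CCA CTC ATG CAG GTA TTA CGG CAT CAC GGA CAC CTT ACA TTC — no ATG→stop ORF.
Frame -3: GAT ATC AAC CAC TCA TGC AGG TAT TAC GGC ATC ACG GAC ACC TTA CAT TCG — no ATG→stop ORF.
ORFs ≥ 4 codons: frame +3 36–47 (4 codons). Count = 1.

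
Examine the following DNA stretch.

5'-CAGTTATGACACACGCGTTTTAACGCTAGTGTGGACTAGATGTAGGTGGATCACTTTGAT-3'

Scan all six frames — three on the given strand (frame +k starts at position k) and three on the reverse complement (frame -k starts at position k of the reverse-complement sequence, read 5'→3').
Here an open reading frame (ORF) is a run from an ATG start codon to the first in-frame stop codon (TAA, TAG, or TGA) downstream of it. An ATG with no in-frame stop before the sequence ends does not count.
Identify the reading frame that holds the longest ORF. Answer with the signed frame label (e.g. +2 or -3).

Reverse complement (5'→3'): ATCAAAGTGATCCACCTACATCTAGTCCACACTAGCGTTAAAACGCGTGTGTCATAACTG
Frame +1: CAG TTA TGA CAC ACG CGT TTT AAC GCT AGT GTG GAC TAG ATG TAG GTG GAT CAC TTT GAT — ATG at 40, stop TAG at 43 → 6 nt.
Frame +2: AGT TAT GAC ACA CGC GTT TTA ACG CTA GTG TGG ACT AGA TGT AGG TGG ATC ACT TTG — no ATG→stop ORF.
Frame +3: GTT ATG ACA CAC GCG TTT TAA CGC TAG TGT GGA CTA GAT GTA GGT GGA TCA CTT TGA — ATG at 6, stop TAA at 21 → 18 nt.
Frame -1: ATC AAA GTG ATC CAC CTA CAT CTA GTC CAC ACT AGC GTT AAA ACG CGT GTG TCA TAA CTG — no ATG→stop ORF.
Frame -2: TCA AAG TGA TCC ACC TAC ATC TAG TCC ACA CTA GCG TTA AAA CGC GTG TGT CAT AAC — no ATG→stop ORF.
Frame -3: CAA AGT GAT CCA CCT ACA TCT AGT CCA CAC TAG CGT TAA AAC GCG TGT GTC ATA ACT — no ATG→stop ORF.
Longest ORF is 18 nt in frame +3 (positions 6–23).

+3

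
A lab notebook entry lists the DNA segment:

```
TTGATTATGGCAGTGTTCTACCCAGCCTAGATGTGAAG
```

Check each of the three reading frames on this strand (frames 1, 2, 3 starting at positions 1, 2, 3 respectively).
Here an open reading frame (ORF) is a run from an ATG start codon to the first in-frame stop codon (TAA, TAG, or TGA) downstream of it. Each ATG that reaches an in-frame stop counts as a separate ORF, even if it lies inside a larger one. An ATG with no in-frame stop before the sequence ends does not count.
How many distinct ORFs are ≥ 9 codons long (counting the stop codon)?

0

Frame 1: TTG ATT ATG GCA GTG TTC TAC CCA GCC TAG ATG TGA — ATG at 7, stop TAG at 28 → 24 nt; ATG at 31, stop TGA at 34 → 6 nt.
Frame 2: TGA TTA TGG CAG TGT TCT ACC CAG CCT AGA TGT GAA — no ATG→stop ORF.
Frame 3: GAT TAT GGC AGT GTT CTA CCC AGC CTA GAT GTG AAG — no ATG→stop ORF.
No ORF reaches 9 codons. Count = 0.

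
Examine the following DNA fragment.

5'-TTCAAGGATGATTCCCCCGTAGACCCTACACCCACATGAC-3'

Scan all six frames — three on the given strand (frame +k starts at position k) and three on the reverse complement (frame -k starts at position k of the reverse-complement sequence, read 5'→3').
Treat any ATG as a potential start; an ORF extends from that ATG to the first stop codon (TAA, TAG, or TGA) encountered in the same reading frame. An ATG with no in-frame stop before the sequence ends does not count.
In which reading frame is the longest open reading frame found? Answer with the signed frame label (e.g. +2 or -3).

+2

Reverse complement (5'→3'): GTCATGTGGGTGTAGGGTCTACGGGGGAATCATCCTTGAA
Frame +1: TTC AAG GAT GAT TCC CCC GTA GAC CCT ACA CCC ACA TGA — no ATG→stop ORF.
Frame +2: TCA AGG ATG ATT CCC CCG TAG ACC CTA CAC CCA CAT GAC — ATG at 8, stop TAG at 20 → 15 nt.
Frame +3: CAA GGA TGA TTC CCC CGT AGA CCC TAC ACC CAC ATG — no ATG→stop ORF.
Frame -1: GTC ATG TGG GTG TAG GGT CTA CGG GGG AAT CAT CCT TGA — ATG at 4, stop TAG at 13 → 12 nt.
Frame -2: TCA TGT GGG TGT AGG GTC TAC GGG GGA ATC ATC CTT GAA — no ATG→stop ORF.
Frame -3: CAT GTG GGT GTA GGG TCT ACG GGG GAA TCA TCC TTG — no ATG→stop ORF.
Longest ORF is 15 nt in frame +2 (positions 8–22).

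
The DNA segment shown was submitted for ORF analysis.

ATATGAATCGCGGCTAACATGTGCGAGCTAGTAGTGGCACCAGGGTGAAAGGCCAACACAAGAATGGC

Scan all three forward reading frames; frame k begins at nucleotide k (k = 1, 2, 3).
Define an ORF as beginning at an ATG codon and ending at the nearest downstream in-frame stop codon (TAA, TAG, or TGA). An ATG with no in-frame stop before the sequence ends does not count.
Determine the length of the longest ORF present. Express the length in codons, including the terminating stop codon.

Frame 1: ATA TGA ATC GCG GCT AAC ATG TGC GAG CTA GTA GTG GCA CCA GGG TGA AAG GCC AAC ACA AGA ATG — ATG at 19, stop TGA at 46 → 30 nt.
Frame 2: TAT GAA TCG CGG CTA ACA TGT GCG AGC TAG TAG TGG CAC CAG GGT GAA AGG CCA ACA CAA GAA TGG — no ATG→stop ORF.
Frame 3: ATG AAT CGC GGC TAA CAT GTG CGA GCT AGT AGT GGC ACC AGG GTG AAA GGC CAA CAC AAG AAT GGC — ATG at 3, stop TAA at 15 → 15 nt.
Longest: frame 1, positions 19–48, 30 nt = 10 codons = 9 aa. → 10 codons.

10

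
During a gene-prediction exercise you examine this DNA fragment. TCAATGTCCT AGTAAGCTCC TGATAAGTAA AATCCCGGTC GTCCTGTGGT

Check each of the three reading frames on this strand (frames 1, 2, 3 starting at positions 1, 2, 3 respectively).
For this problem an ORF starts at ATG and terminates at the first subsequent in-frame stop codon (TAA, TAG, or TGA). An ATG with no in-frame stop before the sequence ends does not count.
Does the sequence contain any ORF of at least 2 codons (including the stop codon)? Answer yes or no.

Frame 1: TCA ATG TCC TAG TAA GCT CCT GAT AAG TAA AAT CCC GGT CGT CCT GTG — ATG at 4, stop TAG at 10 → 9 nt.
Frame 2: CAA TGT CCT AGT AAG CTC CTG ATA AGT AAA ATC CCG GTC GTC CTG TGG — no ATG→stop ORF.
Frame 3: AAT GTC CTA GTA AGC TCC TGA TAA GTA AAA TCC CGG TCG TCC TGT GGT — no ATG→stop ORF.
Frame 1 has an ORF of 3 codons (positions 4–12) ≥ 2, so yes.

yes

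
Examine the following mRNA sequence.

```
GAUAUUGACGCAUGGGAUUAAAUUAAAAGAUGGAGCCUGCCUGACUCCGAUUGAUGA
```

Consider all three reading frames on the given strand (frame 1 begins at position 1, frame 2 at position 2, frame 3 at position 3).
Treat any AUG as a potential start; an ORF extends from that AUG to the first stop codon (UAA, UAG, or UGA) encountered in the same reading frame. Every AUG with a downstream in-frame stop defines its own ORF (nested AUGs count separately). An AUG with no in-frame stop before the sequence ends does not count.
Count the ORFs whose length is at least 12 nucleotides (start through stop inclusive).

Frame 1: GAU AUU GAC GCA UGG GAU UAA AUU AAA AGA UGG AGC CUG CCU GAC UCC GAU UGA UGA — no AUG→stop ORF.
Frame 2: AUA UUG ACG CAU GGG AUU AAA UUA AAA GAU GGA GCC UGC CUG ACU CCG AUU GAU — no AUG→stop ORF.
Frame 3: UAU UGA CGC AUG GGA UUA AAU UAA AAG AUG GAG CCU GCC UGA CUC CGA UUG AUG — AUG at 12, stop UAA at 24 → 15 nt; AUG at 30, stop UGA at 42 → 15 nt.
ORFs ≥ 12 nucleotides: frame 3 12–26 (15 nucleotides), frame 3 30–44 (15 nucleotides). Count = 2.

2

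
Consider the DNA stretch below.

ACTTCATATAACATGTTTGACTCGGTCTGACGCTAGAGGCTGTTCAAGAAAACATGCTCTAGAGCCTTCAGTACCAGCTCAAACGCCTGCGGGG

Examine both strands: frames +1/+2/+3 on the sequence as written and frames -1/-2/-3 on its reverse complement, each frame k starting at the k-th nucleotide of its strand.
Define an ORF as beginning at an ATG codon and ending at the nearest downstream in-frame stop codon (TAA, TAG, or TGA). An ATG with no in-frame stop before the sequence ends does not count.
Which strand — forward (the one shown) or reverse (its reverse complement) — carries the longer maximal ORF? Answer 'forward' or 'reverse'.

forward

Reverse complement (5'→3'): CCCCGCAGGCGTTTGAGCTGGTACTGAAGGCTCTAGAGCATGTTTTCTTGAACAGCCTCTAGCGTCAGACCGAGTCAAACATGTTATATGAAGT
Frame +1: ACT TCA TAT AAC ATG TTT GAC TCG GTC TGA CGC TAG AGG CTG TTC AAG AAA ACA TGC TCT AGA GCC TTC AGT ACC AGC TCA AAC GCC TGC GGG — ATG at 13, stop TGA at 28 → 18 nt.
Frame +2: CTT CAT ATA ACA TGT TTG ACT CGG TCT GAC GCT AGA GGC TGT TCA AGA AAA CAT GCT CTA GAG CCT TCA GTA CCA GCT CAA ACG CCT GCG GGG — no ATG→stop ORF.
Frame +3: TTC ATA TAA CAT GTT TGA CTC GGT CTG ACG CTA GAG GCT GTT CAA GAA AAC ATG CTC TAG AGC CTT CAG TAC CAG CTC AAA CGC CTG CGG — ATG at 54, stop TAG at 60 → 9 nt.
Frame -1: CCC CGC AGG CGT TTG AGC TGG TAC TGA AGG CTC TAG AGC ATG TTT TCT TGA ACA GCC TCT AGC GTC AGA CCG AGT CAA ACA TGT TAT ATG AAG — ATG at 40, stop TGA at 49 → 12 nt.
Frame -2: CCC GCA GGC GTT TGA GCT GGT ACT GAA GGC TCT AGA GCA TGT TTT CTT GAA CAG CCT CTA GCG TCA GAC CGA GTC AAA CAT GTT ATA TGA AGT — no ATG→stop ORF.
Frame -3: CCG CAG GCG TTT GAG CTG GTA CTG AAG GCT CTA GAG CAT GTT TTC TTG AAC AGC CTC TAG CGT CAG ACC GAG TCA AAC ATG TTA TAT GAA — no ATG→stop ORF.
Forward-strand max 18 nt; reverse-strand max 12 nt. The forward strand has the longer ORF.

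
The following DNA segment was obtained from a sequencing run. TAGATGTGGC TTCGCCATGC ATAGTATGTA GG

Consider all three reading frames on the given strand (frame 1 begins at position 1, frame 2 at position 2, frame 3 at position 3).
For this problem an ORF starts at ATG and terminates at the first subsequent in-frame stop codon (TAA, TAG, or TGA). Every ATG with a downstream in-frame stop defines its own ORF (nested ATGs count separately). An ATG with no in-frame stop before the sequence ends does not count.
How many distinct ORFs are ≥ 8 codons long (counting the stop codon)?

0

Frame 1: TAG ATG TGG CTT CGC CAT GCA TAG TAT GTA — ATG at 4, stop TAG at 22 → 21 nt.
Frame 2: AGA TGT GGC TTC GCC ATG CAT AGT ATG TAG — ATG at 17, stop TAG at 29 → 15 nt; ATG at 26, stop TAG at 29 → 6 nt.
Frame 3: GAT GTG GCT TCG CCA TGC ATA GTA TGT AGG — no ATG→stop ORF.
No ORF reaches 8 codons. Count = 0.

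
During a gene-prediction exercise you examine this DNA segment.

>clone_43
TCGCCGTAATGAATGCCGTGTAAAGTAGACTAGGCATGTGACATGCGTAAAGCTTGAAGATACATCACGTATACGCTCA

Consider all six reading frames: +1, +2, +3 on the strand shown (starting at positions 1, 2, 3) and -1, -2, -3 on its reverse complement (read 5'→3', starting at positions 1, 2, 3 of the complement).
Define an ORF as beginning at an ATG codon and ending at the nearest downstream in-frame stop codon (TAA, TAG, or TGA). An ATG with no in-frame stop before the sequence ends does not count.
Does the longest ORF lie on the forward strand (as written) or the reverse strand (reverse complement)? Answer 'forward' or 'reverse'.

Reverse complement (5'→3'): TGAGCGTATACGTGATGTATCTTCAAGCTTTACGCATGTCACATGCCTAGTCTACTTTACACGGCATTCATTACGGCGA
Frame +1: TCG CCG TAA TGA ATG CCG TGT AAA GTA GAC TAG GCA TGT GAC ATG CGT AAA GCT TGA AGA TAC ATC ACG TAT ACG CTC — ATG at 13, stop TAG at 31 → 21 nt; ATG at 43, stop TGA at 55 → 15 nt.
Frame +2: CGC CGT AAT GAA TGC CGT GTA AAG TAG ACT AGG CAT GTG ACA TGC GTA AAG CTT GAA GAT ACA TCA CGT ATA CGC TCA — no ATG→stop ORF.
Frame +3: GCC GTA ATG AAT GCC GTG TAA AGT AGA CTA GGC ATG TGA CAT GCG TAA AGC TTG AAG ATA CAT CAC GTA TAC GCT — ATG at 9, stop TAA at 21 → 15 nt; ATG at 36, stop TGA at 39 → 6 nt.
Frame -1: TGA GCG TAT ACG TGA TGT ATC TTC AAG CTT TAC GCA TGT CAC ATG CCT AGT CTA CTT TAC ACG GCA TTC ATT ACG GCG — no ATG→stop ORF.
Frame -2: GAG CGT ATA CGT GAT GTA TCT TCA AGC TTT ACG CAT GTC ACA TGC CTA GTC TAC TTT ACA CGG CAT TCA TTA CGG CGA — no ATG→stop ORF.
Frame -3: AGC GTA TAC GTG ATG TAT CTT CAA GCT TTA CGC ATG TCA CAT GCC TAG TCT ACT TTA CAC GGC ATT CAT TAC GGC — ATG at 15, stop TAG at 48 → 36 nt; ATG at 36, stop TAG at 48 → 15 nt.
Forward-strand max 21 nt; reverse-strand max 36 nt. The reverse strand has the longer ORF.

reverse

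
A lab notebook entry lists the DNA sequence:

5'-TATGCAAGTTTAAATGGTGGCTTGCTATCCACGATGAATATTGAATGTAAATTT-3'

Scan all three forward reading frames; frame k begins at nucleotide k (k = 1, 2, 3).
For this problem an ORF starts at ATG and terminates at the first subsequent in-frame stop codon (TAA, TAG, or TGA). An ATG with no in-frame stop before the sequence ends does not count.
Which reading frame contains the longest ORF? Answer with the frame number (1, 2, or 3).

2

Frame 1: TAT GCA AGT TTA AAT GGT GGC TTG CTA TCC ACG ATG AAT ATT GAA TGT AAA TTT — no ATG→stop ORF.
Frame 2: ATG CAA GTT TAA ATG GTG GCT TGC TAT CCA CGA TGA ATA TTG AAT GTA AAT — ATG at 2, stop TAA at 11 → 12 nt; ATG at 14, stop TGA at 35 → 24 nt.
Frame 3: TGC AAG TTT AAA TGG TGG CTT GCT ATC CAC GAT GAA TAT TGA ATG TAA ATT — ATG at 45, stop TAA at 48 → 6 nt.
Longest ORF is 24 nt in frame 2 (positions 14–37).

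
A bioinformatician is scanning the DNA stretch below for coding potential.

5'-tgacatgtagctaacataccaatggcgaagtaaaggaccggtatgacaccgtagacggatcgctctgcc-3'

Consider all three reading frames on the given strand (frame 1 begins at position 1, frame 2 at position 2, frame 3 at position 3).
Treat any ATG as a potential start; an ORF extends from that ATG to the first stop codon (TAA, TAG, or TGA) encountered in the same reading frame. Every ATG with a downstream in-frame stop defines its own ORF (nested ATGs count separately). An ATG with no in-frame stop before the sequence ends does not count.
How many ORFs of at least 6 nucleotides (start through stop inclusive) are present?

3

Frame 1: TGA CAT GTA GCT AAC ATA CCA ATG GCG AAG TAA AGG ACC GGT ATG ACA CCG TAG ACG GAT CGC TCT GCC — ATG at 22, stop TAA at 31 → 12 nt; ATG at 43, stop TAG at 52 → 12 nt.
Frame 2: GAC ATG TAG CTA ACA TAC CAA TGG CGA AGT AAA GGA CCG GTA TGA CAC CGT AGA CGG ATC GCT CTG — ATG at 5, stop TAG at 8 → 6 nt.
Frame 3: ACA TGT AGC TAA CAT ACC AAT GGC GAA GTA AAG GAC CGG TAT GAC ACC GTA GAC GGA TCG CTC TGC — no ATG→stop ORF.
ORFs ≥ 6 nucleotides: frame 1 22–33 (12 nucleotides), frame 1 43–54 (12 nucleotides), frame 2 5–10 (6 nucleotides). Count = 3.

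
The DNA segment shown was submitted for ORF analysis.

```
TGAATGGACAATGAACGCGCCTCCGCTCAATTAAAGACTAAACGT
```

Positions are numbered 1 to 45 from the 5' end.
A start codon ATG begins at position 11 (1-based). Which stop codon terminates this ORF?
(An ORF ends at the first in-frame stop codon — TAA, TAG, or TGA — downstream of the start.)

Codons from position 11: ATG (11–13), AAC (14–16), GCG (17–19), CCT (20–22), CCG (23–25), CTC (26–28), AAT (29–31), TAA (32–34).
The first in-frame stop codon is TAA.

TAA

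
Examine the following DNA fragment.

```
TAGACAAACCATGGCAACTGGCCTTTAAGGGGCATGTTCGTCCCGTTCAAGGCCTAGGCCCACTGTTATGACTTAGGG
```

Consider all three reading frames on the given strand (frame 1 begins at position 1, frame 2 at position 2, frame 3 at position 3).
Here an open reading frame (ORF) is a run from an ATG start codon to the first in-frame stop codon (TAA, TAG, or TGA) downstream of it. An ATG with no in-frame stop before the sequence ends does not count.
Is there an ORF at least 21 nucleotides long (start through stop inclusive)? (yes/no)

yes

Frame 1: TAG ACA AAC CAT GGC AAC TGG CCT TTA AGG GGC ATG TTC GTC CCG TTC AAG GCC TAG GCC CAC TGT TAT GAC TTA GGG — ATG at 34, stop TAG at 55 → 24 nt.
Frame 2: AGA CAA ACC ATG GCA ACT GGC CTT TAA GGG GCA TGT TCG TCC CGT TCA AGG CCT AGG CCC ACT GTT ATG ACT TAG — ATG at 11, stop TAA at 26 → 18 nt; ATG at 68, stop TAG at 74 → 9 nt.
Frame 3: GAC AAA CCA TGG CAA CTG GCC TTT AAG GGG CAT GTT CGT CCC GTT CAA GGC CTA GGC CCA CTG TTA TGA CTT AGG — no ATG→stop ORF.
Frame 1 has an ORF of 24 nucleotides (positions 34–57) ≥ 21, so yes.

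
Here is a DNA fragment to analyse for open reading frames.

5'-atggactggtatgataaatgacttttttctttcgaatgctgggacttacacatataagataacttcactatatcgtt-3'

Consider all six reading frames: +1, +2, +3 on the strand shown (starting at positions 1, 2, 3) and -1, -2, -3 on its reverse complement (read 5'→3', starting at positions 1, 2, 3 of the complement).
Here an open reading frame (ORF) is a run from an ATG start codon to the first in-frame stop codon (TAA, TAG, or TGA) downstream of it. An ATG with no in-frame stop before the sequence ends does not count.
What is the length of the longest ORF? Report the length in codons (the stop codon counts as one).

15

Reverse complement (5'→3'): AACGATATAGTGAAGTTATCTTATATGTGTAAGTCCCAGCATTCGAAAGAAAAAAGTCATTTATCATACCAGTCCAT
Frame +1: ATG GAC TGG TAT GAT AAA TGA CTT TTT TCT TTC GAA TGC TGG GAC TTA CAC ATA TAA GAT AAC TTC ACT ATA TCG — ATG at 1, stop TGA at 19 → 21 nt.
Frame +2: TGG ACT GGT ATG ATA AAT GAC TTT TTT CTT TCG AAT GCT GGG ACT TAC ACA TAT AAG ATA ACT TCA CTA TAT CGT — no ATG→stop ORF.
Frame +3: GGA CTG GTA TGA TAA ATG ACT TTT TTC TTT CGA ATG CTG GGA CTT ACA CAT ATA AGA TAA CTT CAC TAT ATC GTT — ATG at 18, stop TAA at 60 → 45 nt; ATG at 36, stop TAA at 60 → 27 nt.
Frame -1: AAC GAT ATA GTG AAG TTA TCT TAT ATG TGT AAG TCC CAG CAT TCG AAA GAA AAA AGT CAT TTA TCA TAC CAG TCC — no ATG→stop ORF.
Frame -2: ACG ATA TAG TGA AGT TAT CTT ATA TGT GTA AGT CCC AGC ATT CGA AAG AAA AAA GTC ATT TAT CAT ACC AGT CCA — no ATG→stop ORF.
Frame -3: CGA TAT AGT GAA GTT ATC TTA TAT GTG TAA GTC CCA GCA TTC GAA AGA AAA AAG TCA TTT ATC ATA CCA GTC CAT — no ATG→stop ORF.
Longest: frame +3, positions 18–62, 45 nt = 15 codons = 14 aa. → 15 codons.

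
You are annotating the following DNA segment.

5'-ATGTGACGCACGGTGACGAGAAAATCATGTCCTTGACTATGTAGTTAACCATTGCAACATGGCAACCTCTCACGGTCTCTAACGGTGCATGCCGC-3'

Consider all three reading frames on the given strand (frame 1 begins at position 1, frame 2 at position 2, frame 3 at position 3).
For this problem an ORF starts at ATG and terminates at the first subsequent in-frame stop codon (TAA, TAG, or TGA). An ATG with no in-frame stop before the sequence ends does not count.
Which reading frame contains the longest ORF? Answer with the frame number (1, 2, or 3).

Frame 1: ATG TGA CGC ACG GTG ACG AGA AAA TCA TGT CCT TGA CTA TGT AGT TAA CCA TTG CAA CAT GGC AAC CTC TCA CGG TCT CTA ACG GTG CAT GCC — ATG at 1, stop TGA at 4 → 6 nt.
Frame 2: TGT GAC GCA CGG TGA CGA GAA AAT CAT GTC CTT GAC TAT GTA GTT AAC CAT TGC AAC ATG GCA ACC TCT CAC GGT CTC TAA CGG TGC ATG CCG — ATG at 59, stop TAA at 80 → 24 nt.
Frame 3: GTG ACG CAC GGT GAC GAG AAA ATC ATG TCC TTG ACT ATG TAG TTA ACC ATT GCA ACA TGG CAA CCT CTC ACG GTC TCT AAC GGT GCA TGC CGC — ATG at 27, stop TAG at 42 → 18 nt; ATG at 39, stop TAG at 42 → 6 nt.
Longest ORF is 24 nt in frame 2 (positions 59–82).

2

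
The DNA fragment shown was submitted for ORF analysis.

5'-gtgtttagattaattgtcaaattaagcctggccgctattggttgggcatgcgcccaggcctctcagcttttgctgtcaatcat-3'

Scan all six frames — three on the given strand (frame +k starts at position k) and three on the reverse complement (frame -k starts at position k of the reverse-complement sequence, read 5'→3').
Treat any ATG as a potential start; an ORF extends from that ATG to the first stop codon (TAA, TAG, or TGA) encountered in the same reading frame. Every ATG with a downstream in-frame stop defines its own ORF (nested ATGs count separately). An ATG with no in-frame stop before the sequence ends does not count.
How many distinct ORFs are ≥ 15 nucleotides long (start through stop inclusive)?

2

Reverse complement (5'→3'): ATGATTGACAGCAAAAGCTGAGAGGCCTGGGCGCATGCCCAACCAATAGCGGCCAGGCTTAATTTGACAATTAATCTAAACAC
Frame +1: GTG TTT AGA TTA ATT GTC AAA TTA AGC CTG GCC GCT ATT GGT TGG GCA TGC GCC CAG GCC TCT CAG CTT TTG CTG TCA ATC — no ATG→stop ORF.
Frame +2: TGT TTA GAT TAA TTG TCA AAT TAA GCC TGG CCG CTA TTG GTT GGG CAT GCG CCC AGG CCT CTC AGC TTT TGC TGT CAA TCA — no ATG→stop ORF.
Frame +3: GTT TAG ATT AAT TGT CAA ATT AAG CCT GGC CGC TAT TGG TTG GGC ATG CGC CCA GGC CTC TCA GCT TTT GCT GTC AAT CAT — no ATG→stop ORF.
Frame -1: ATG ATT GAC AGC AAA AGC TGA GAG GCC TGG GCG CAT GCC CAA CCA ATA GCG GCC AGG CTT AAT TTG ACA ATT AAT CTA AAC — ATG at 1, stop TGA at 19 → 21 nt.
Frame -2: TGA TTG ACA GCA AAA GCT GAG AGG CCT GGG CGC ATG CCC AAC CAA TAG CGG CCA GGC TTA ATT TGA CAA TTA ATC TAA ACA — ATG at 35, stop TAG at 47 → 15 nt.
Frame -3: GAT TGA CAG CAA AAG CTG AGA GGC CTG GGC GCA TGC CCA ACC AAT AGC GGC CAG GCT TAA TTT GAC AAT TAA TCT AAA CAC — no ATG→stop ORF.
ORFs ≥ 15 nucleotides: frame -1 1–21 (21 nucleotides), frame -2 35–49 (15 nucleotides). Count = 2.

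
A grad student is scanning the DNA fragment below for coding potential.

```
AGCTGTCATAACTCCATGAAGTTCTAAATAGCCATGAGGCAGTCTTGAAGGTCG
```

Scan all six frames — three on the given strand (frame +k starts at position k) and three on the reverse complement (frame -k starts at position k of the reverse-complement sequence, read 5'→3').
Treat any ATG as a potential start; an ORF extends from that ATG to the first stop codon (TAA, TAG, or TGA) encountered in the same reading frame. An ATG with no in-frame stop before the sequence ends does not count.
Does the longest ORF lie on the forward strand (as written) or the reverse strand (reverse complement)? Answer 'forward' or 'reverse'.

Reverse complement (5'→3'): CGACCTTCAAGACTGCCTCATGGCTATTTAGAACTTCATGGAGTTATGACAGCT
Frame +1: AGC TGT CAT AAC TCC ATG AAG TTC TAA ATA GCC ATG AGG CAG TCT TGA AGG TCG — ATG at 16, stop TAA at 25 → 12 nt; ATG at 34, stop TGA at 46 → 15 nt.
Frame +2: GCT GTC ATA ACT CCA TGA AGT TCT AAA TAG CCA TGA GGC AGT CTT GAA GGT — no ATG→stop ORF.
Frame +3: CTG TCA TAA CTC CAT GAA GTT CTA AAT AGC CAT GAG GCA GTC TTG AAG GTC — no ATG→stop ORF.
Frame -1: CGA CCT TCA AGA CTG CCT CAT GGC TAT TTA GAA CTT CAT GGA GTT ATG ACA GCT — no ATG→stop ORF.
Frame -2: GAC CTT CAA GAC TGC CTC ATG GCT ATT TAG AAC TTC ATG GAG TTA TGA CAG — ATG at 20, stop TAG at 29 → 12 nt; ATG at 38, stop TGA at 47 → 12 nt.
Frame -3: ACC TTC AAG ACT GCC TCA TGG CTA TTT AGA ACT TCA TGG AGT TAT GAC AGC — no ATG→stop ORF.
Forward-strand max 15 nt; reverse-strand max 12 nt. The forward strand has the longer ORF.

forward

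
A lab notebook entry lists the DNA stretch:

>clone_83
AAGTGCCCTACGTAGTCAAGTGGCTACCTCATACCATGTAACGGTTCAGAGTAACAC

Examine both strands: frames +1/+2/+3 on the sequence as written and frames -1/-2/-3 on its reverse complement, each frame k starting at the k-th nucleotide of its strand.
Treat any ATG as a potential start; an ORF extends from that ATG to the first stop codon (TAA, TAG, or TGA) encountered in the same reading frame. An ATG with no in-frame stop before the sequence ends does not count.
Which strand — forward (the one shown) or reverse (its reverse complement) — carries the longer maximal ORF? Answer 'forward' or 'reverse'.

reverse

Reverse complement (5'→3'): GTGTTACTCTGAACCGTTACATGGTATGAGGTAGCCACTTGACTACGTAGGGCACTT
Frame +1: AAG TGC CCT ACG TAG TCA AGT GGC TAC CTC ATA CCA TGT AAC GGT TCA GAG TAA CAC — no ATG→stop ORF.
Frame +2: AGT GCC CTA CGT AGT CAA GTG GCT ACC TCA TAC CAT GTA ACG GTT CAG AGT AAC — no ATG→stop ORF.
Frame +3: GTG CCC TAC GTA GTC AAG TGG CTA CCT CAT ACC ATG TAA CGG TTC AGA GTA ACA — ATG at 36, stop TAA at 39 → 6 nt.
Frame -1: GTG TTA CTC TGA ACC GTT ACA TGG TAT GAG GTA GCC ACT TGA CTA CGT AGG GCA CTT — no ATG→stop ORF.
Frame -2: TGT TAC TCT GAA CCG TTA CAT GGT ATG AGG TAG CCA CTT GAC TAC GTA GGG CAC — ATG at 26, stop TAG at 32 → 9 nt.
Frame -3: GTT ACT CTG AAC CGT TAC ATG GTA TGA GGT AGC CAC TTG ACT ACG TAG GGC ACT — ATG at 21, stop TGA at 27 → 9 nt.
Forward-strand max 6 nt; reverse-strand max 9 nt. The reverse strand has the longer ORF.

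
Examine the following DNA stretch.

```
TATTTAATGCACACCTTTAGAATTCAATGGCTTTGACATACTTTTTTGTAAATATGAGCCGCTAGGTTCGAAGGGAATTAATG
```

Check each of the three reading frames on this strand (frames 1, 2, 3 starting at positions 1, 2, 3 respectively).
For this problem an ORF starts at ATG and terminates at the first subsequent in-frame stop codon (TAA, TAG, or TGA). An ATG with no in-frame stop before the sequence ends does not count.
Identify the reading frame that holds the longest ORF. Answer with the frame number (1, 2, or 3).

Frame 1: TAT TTA ATG CAC ACC TTT AGA ATT CAA TGG CTT TGA CAT ACT TTT TTG TAA ATA TGA GCC GCT AGG TTC GAA GGG AAT TAA — ATG at 7, stop TGA at 34 → 30 nt.
Frame 2: ATT TAA TGC ACA CCT TTA GAA TTC AAT GGC TTT GAC ATA CTT TTT TGT AAA TAT GAG CCG CTA GGT TCG AAG GGA ATT AAT — no ATG→stop ORF.
Frame 3: TTT AAT GCA CAC CTT TAG AAT TCA ATG GCT TTG ACA TAC TTT TTT GTA AAT ATG AGC CGC TAG GTT CGA AGG GAA TTA ATG — ATG at 27, stop TAG at 63 → 39 nt; ATG at 54, stop TAG at 63 → 12 nt.
Longest ORF is 39 nt in frame 3 (positions 27–65).

3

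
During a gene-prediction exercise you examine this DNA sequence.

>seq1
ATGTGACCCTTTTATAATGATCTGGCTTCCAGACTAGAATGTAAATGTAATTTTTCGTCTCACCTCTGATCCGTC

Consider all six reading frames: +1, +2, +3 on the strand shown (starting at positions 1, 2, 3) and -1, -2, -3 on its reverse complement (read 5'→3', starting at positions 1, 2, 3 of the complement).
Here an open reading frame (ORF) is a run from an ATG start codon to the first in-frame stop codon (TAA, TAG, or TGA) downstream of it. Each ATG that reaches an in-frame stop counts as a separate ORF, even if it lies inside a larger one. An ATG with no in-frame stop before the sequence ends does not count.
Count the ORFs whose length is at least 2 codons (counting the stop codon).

Reverse complement (5'→3'): GACGGATCAGAGGTGAGACGAAAAATTACATTTACATTCTAGTCTGGAAGCCAGATCATTATAAAAGGGTCACAT
Frame +1: ATG TGA CCC TTT TAT AAT GAT CTG GCT TCC AGA CTA GAA TGT AAA TGT AAT TTT TCG TCT CAC CTC TGA TCC GTC — ATG at 1, stop TGA at 4 → 6 nt.
Frame +2: TGT GAC CCT TTT ATA ATG ATC TGG CTT CCA GAC TAG AAT GTA AAT GTA ATT TTT CGT CTC ACC TCT GAT CCG — ATG at 17, stop TAG at 35 → 21 nt.
Frame +3: GTG ACC CTT TTA TAA TGA TCT GGC TTC CAG ACT AGA ATG TAA ATG TAA TTT TTC GTC TCA CCT CTG ATC CGT — ATG at 39, stop TAA at 42 → 6 nt; ATG at 45, stop TAA at 48 → 6 nt.
Frame -1: GAC GGA TCA GAG GTG AGA CGA AAA ATT ACA TTT ACA TTC TAG TCT GGA AGC CAG ATC ATT ATA AAA GGG TCA CAT — no ATG→stop ORF.
Frame -2: ACG GAT CAG AGG TGA GAC GAA AAA TTA CAT TTA CAT TCT AGT CTG GAA GCC AGA TCA TTA TAA AAG GGT CAC — no ATG→stop ORF.
Frame -3: CGG ATC AGA GGT GAG ACG AAA AAT TAC ATT TAC ATT CTA GTC TGG AAG CCA GAT CAT TAT AAA AGG GTC ACA — no ATG→stop ORF.
ORFs ≥ 2 codons: frame +1 1–6 (2 codons), frame +2 17–37 (7 codons), frame +3 39–44 (2 codons), frame +3 45–50 (2 codons). Count = 4.

4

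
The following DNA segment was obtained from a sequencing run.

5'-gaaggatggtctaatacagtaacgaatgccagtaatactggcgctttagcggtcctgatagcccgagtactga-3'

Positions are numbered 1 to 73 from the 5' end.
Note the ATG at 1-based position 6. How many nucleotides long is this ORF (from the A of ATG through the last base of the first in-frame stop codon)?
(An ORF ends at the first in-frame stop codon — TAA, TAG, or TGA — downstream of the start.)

Codons from position 6: ATG (6–8), GTC (9–11), TAA (12–14).
TAA is the first in-frame stop; ORF spans 6–14, 9 nucleotides.

9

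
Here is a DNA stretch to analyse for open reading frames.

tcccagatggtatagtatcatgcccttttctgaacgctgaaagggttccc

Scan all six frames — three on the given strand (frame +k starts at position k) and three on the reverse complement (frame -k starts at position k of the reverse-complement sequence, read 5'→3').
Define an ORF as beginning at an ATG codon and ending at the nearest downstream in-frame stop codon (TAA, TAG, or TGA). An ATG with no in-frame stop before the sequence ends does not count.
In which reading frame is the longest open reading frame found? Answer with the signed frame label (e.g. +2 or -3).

Reverse complement (5'→3'): GGGAACCCTTTCAGCGTTCAGAAAAGGGCATGATACTATACCATCTGGGA
Frame +1: TCC CAG ATG GTA TAG TAT CAT GCC CTT TTC TGA ACG CTG AAA GGG TTC — ATG at 7, stop TAG at 13 → 9 nt.
Frame +2: CCC AGA TGG TAT AGT ATC ATG CCC TTT TCT GAA CGC TGA AAG GGT TCC — ATG at 20, stop TGA at 38 → 21 nt.
Frame +3: CCA GAT GGT ATA GTA TCA TGC CCT TTT CTG AAC GCT GAA AGG GTT CCC — no ATG→stop ORF.
Frame -1: GGG AAC CCT TTC AGC GTT CAG AAA AGG GCA TGA TAC TAT ACC ATC TGG — no ATG→stop ORF.
Frame -2: GGA ACC CTT TCA GCG TTC AGA AAA GGG CAT GAT ACT ATA CCA TCT GGG — no ATG→stop ORF.
Frame -3: GAA CCC TTT CAG CGT TCA GAA AAG GGC ATG ATA CTA TAC CAT CTG GGA — no ATG→stop ORF.
Longest ORF is 21 nt in frame +2 (positions 20–40).

+2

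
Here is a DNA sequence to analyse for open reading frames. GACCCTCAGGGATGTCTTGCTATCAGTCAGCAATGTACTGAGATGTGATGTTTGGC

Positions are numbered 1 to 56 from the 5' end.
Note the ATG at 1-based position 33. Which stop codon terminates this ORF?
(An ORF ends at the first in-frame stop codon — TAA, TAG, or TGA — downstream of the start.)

TGA

Codons from position 33: ATG (33–35), TAC (36–38), TGA (39–41).
The first in-frame stop codon is TGA.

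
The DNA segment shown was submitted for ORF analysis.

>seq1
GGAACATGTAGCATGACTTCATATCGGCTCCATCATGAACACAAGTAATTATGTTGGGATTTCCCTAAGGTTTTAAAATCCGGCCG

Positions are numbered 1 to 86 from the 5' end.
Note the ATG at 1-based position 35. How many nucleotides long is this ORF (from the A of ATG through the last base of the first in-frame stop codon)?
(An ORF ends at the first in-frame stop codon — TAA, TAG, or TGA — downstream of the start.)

Codons from position 35: ATG (35–37), AAC (38–40), ACA (41–43), AGT (44–46), AAT (47–49), TAT (50–52), GTT (53–55), GGG (56–58), ATT (59–61), TCC (62–64), CTA (65–67), AGG (68–70), TTT (71–73), TAA (74–76).
TAA is the first in-frame stop; ORF spans 35–76, 42 nucleotides.

42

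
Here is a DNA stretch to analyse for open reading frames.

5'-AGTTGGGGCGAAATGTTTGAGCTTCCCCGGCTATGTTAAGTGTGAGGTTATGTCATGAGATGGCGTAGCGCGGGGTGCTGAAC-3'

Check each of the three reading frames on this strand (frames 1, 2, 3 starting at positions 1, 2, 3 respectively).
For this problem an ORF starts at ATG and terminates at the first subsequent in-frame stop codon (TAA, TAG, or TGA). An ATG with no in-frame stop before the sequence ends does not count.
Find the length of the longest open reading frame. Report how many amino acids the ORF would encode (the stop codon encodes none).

11

Frame 1: AGT TGG GGC GAA ATG TTT GAG CTT CCC CGG CTA TGT TAA GTG TGA GGT TAT GTC ATG AGA TGG CGT AGC GCG GGG TGC TGA — ATG at 13, stop TAA at 37 → 27 nt; ATG at 55, stop TGA at 79 → 27 nt.
Frame 2: GTT GGG GCG AAA TGT TTG AGC TTC CCC GGC TAT GTT AAG TGT GAG GTT ATG TCA TGA GAT GGC GTA GCG CGG GGT GCT GAA — ATG at 50, stop TGA at 56 → 9 nt.
Frame 3: TTG GGG CGA AAT GTT TGA GCT TCC CCG GCT ATG TTA AGT GTG AGG TTA TGT CAT GAG ATG GCG TAG CGC GGG GTG CTG AAC — ATG at 33, stop TAG at 66 → 36 nt; ATG at 60, stop TAG at 66 → 9 nt.
Longest: frame 3, positions 33–68, 36 nt = 12 codons = 11 aa. → 11 amino acids.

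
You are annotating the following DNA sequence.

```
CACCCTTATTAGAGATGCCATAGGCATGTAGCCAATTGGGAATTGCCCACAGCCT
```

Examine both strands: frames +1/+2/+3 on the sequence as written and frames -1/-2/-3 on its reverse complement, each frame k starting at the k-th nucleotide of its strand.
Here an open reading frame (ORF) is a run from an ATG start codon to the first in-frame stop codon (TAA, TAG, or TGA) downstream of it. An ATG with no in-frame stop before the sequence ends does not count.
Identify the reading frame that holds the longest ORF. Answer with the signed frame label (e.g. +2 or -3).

+3

Reverse complement (5'→3'): AGGCTGTGGGCAATTCCCAATTGGCTACATGCCTATGGCATCTCTAATAAGGGTG
Frame +1: CAC CCT TAT TAG AGA TGC CAT AGG CAT GTA GCC AAT TGG GAA TTG CCC ACA GCC — no ATG→stop ORF.
Frame +2: ACC CTT ATT AGA GAT GCC ATA GGC ATG TAG CCA ATT GGG AAT TGC CCA CAG CCT — ATG at 26, stop TAG at 29 → 6 nt.
Frame +3: CCC TTA TTA GAG ATG CCA TAG GCA TGT AGC CAA TTG GGA ATT GCC CAC AGC — ATG at 15, stop TAG at 21 → 9 nt.
Frame -1: AGG CTG TGG GCA ATT CCC AAT TGG CTA CAT GCC TAT GGC ATC TCT AAT AAG GGT — no ATG→stop ORF.
Frame -2: GGC TGT GGG CAA TTC CCA ATT GGC TAC ATG CCT ATG GCA TCT CTA ATA AGG GTG — no ATG→stop ORF.
Frame -3: GCT GTG GGC AAT TCC CAA TTG GCT ACA TGC CTA TGG CAT CTC TAA TAA GGG — no ATG→stop ORF.
Longest ORF is 9 nt in frame +3 (positions 15–23).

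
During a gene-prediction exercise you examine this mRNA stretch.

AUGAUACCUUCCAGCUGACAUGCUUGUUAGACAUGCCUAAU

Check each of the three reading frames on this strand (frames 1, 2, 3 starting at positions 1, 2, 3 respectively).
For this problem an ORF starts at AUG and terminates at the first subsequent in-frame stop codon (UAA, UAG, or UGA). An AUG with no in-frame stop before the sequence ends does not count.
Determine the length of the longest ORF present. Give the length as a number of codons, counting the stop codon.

Frame 1: AUG AUA CCU UCC AGC UGA CAU GCU UGU UAG ACA UGC CUA — AUG at 1, stop UGA at 16 → 18 nt.
Frame 2: UGA UAC CUU CCA GCU GAC AUG CUU GUU AGA CAU GCC UAA — AUG at 20, stop UAA at 38 → 21 nt.
Frame 3: GAU ACC UUC CAG CUG ACA UGC UUG UUA GAC AUG CCU AAU — no AUG→stop ORF.
Longest: frame 2, positions 20–40, 21 nt = 7 codons = 6 aa. → 7 codons.

7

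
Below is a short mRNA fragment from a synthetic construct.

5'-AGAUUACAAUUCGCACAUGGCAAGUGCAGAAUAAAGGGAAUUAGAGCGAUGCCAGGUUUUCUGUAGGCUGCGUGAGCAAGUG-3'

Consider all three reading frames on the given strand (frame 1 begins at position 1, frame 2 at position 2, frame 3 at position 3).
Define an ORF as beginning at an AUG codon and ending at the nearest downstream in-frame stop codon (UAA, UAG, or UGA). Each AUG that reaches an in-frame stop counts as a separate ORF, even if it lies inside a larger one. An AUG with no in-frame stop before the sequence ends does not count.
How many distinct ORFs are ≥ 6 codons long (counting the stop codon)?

Frame 1: AGA UUA CAA UUC GCA CAU GGC AAG UGC AGA AUA AAG GGA AUU AGA GCG AUG CCA GGU UUU CUG UAG GCU GCG UGA GCA AGU — AUG at 49, stop UAG at 64 → 18 nt.
Frame 2: GAU UAC AAU UCG CAC AUG GCA AGU GCA GAA UAA AGG GAA UUA GAG CGA UGC CAG GUU UUC UGU AGG CUG CGU GAG CAA GUG — AUG at 17, stop UAA at 32 → 18 nt.
Frame 3: AUU ACA AUU CGC ACA UGG CAA GUG CAG AAU AAA GGG AAU UAG AGC GAU GCC AGG UUU UCU GUA GGC UGC GUG AGC AAG — no AUG→stop ORF.
ORFs ≥ 6 codons: frame 1 49–66 (6 codons), frame 2 17–34 (6 codons). Count = 2.

2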